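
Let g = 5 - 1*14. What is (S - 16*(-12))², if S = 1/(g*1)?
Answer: 2982529/81 ≈ 36821.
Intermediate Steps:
g = -9 (g = 5 - 14 = -9)
S = -⅑ (S = 1/(-9*1) = 1/(-9) = -⅑ ≈ -0.11111)
(S - 16*(-12))² = (-⅑ - 16*(-12))² = (-⅑ + 192)² = (1727/9)² = 2982529/81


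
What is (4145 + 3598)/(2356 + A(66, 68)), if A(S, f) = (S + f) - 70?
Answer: 7743/2420 ≈ 3.1996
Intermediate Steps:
A(S, f) = -70 + S + f
(4145 + 3598)/(2356 + A(66, 68)) = (4145 + 3598)/(2356 + (-70 + 66 + 68)) = 7743/(2356 + 64) = 7743/2420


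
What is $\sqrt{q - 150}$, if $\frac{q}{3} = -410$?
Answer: $2 i \sqrt{345} \approx 37.148 i$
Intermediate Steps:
$q = -1230$ ($q = 3 \left(-410\right) = -1230$)
$\sqrt{q - 150} = \sqrt{-1230 - 150} = \sqrt{-1380} = 2 i \sqrt{345}$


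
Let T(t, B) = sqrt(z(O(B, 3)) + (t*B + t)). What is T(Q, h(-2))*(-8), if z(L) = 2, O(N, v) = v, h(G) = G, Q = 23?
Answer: -8*I*sqrt(21) ≈ -36.661*I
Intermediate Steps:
T(t, B) = sqrt(2 + t + B*t) (T(t, B) = sqrt(2 + (t*B + t)) = sqrt(2 + (B*t + t)) = sqrt(2 + (t + B*t)) = sqrt(2 + t + B*t))
T(Q, h(-2))*(-8) = sqrt(2 + 23 - 2*23)*(-8) = sqrt(2 + 23 - 46)*(-8) = sqrt(-21)*(-8) = (I*sqrt(21))*(-8) = -8*I*sqrt(21)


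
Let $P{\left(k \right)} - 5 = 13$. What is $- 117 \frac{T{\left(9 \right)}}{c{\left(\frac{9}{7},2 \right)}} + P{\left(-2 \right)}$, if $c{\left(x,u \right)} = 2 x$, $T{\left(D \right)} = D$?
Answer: $- \frac{783}{2} \approx -391.5$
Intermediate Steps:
$P{\left(k \right)} = 18$ ($P{\left(k \right)} = 5 + 13 = 18$)
$- 117 \frac{T{\left(9 \right)}}{c{\left(\frac{9}{7},2 \right)}} + P{\left(-2 \right)} = - 117 \frac{9}{2 \cdot \frac{9}{7}} + 18 = - 117 \frac{9}{\frac{18}{7}} + 18 = - 117 \cdot 9 \cdot \frac{7}{18} + 18 = \left(-117\right) \frac{7}{2} + 18 = - \frac{819}{2} + 18 = - \frac{783}{2}$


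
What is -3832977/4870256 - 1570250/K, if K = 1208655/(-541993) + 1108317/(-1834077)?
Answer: 45250349267611125150101/81677277389811472 ≈ 5.5401e+5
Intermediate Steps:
K = -134165066296/47336042641 (K = 1208655*(-1/541993) + 1108317*(-1/1834077) = -1208655/541993 - 52777/87337 = -134165066296/47336042641 ≈ -2.8343)
-3832977/4870256 - 1570250/K = -3832977/4870256 - 1570250/(-134165066296/47336042641) = -3832977*1/4870256 - 1570250*(-47336042641/134165066296) = -3832977/4870256 + 37164710478515125/67082533148 = 45250349267611125150101/81677277389811472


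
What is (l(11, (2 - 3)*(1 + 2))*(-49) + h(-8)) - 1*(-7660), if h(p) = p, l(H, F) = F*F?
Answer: 7211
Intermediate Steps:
l(H, F) = F²
(l(11, (2 - 3)*(1 + 2))*(-49) + h(-8)) - 1*(-7660) = (((2 - 3)*(1 + 2))²*(-49) - 8) - 1*(-7660) = ((-1*3)²*(-49) - 8) + 7660 = ((-3)²*(-49) - 8) + 7660 = (9*(-49) - 8) + 7660 = (-441 - 8) + 7660 = -449 + 7660 = 7211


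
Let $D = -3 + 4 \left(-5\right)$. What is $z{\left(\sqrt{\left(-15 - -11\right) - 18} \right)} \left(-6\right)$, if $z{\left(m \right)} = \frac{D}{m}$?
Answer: $- \frac{69 i \sqrt{22}}{11} \approx - 29.422 i$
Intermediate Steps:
$D = -23$ ($D = -3 - 20 = -23$)
$z{\left(m \right)} = - \frac{23}{m}$
$z{\left(\sqrt{\left(-15 - -11\right) - 18} \right)} \left(-6\right) = - \frac{23}{\sqrt{\left(-15 - -11\right) - 18}} \left(-6\right) = - \frac{23}{\sqrt{\left(-15 + 11\right) - 18}} \left(-6\right) = - \frac{23}{\sqrt{-4 - 18}} \left(-6\right) = - \frac{23}{\sqrt{-22}} \left(-6\right) = - \frac{23}{i \sqrt{22}} \left(-6\right) = - 23 \left(- \frac{i \sqrt{22}}{22}\right) \left(-6\right) = \frac{23 i \sqrt{22}}{22} \left(-6\right) = - \frac{69 i \sqrt{22}}{11}$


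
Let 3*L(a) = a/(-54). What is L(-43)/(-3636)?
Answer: -43/589032 ≈ -7.3001e-5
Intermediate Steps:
L(a) = -a/162 (L(a) = (a/(-54))/3 = (a*(-1/54))/3 = (-a/54)/3 = -a/162)
L(-43)/(-3636) = -1/162*(-43)/(-3636) = (43/162)*(-1/3636) = -43/589032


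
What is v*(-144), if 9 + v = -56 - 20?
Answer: 12240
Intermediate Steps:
v = -85 (v = -9 + (-56 - 20) = -9 - 76 = -85)
v*(-144) = -85*(-144) = 12240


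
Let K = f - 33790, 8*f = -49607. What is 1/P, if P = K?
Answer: -8/319927 ≈ -2.5006e-5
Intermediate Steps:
f = -49607/8 (f = (⅛)*(-49607) = -49607/8 ≈ -6200.9)
K = -319927/8 (K = -49607/8 - 33790 = -319927/8 ≈ -39991.)
P = -319927/8 ≈ -39991.
1/P = 1/(-319927/8) = -8/319927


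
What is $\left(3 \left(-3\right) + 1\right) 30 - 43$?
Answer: $-283$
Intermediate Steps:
$\left(3 \left(-3\right) + 1\right) 30 - 43 = \left(-9 + 1\right) 30 - 43 = \left(-8\right) 30 - 43 = -240 - 43 = -283$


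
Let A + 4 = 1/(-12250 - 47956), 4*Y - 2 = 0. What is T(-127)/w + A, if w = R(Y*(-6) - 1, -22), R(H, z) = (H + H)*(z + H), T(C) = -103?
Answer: -28146409/6261424 ≈ -4.4952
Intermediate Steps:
Y = 1/2 (Y = 1/2 + (1/4)*0 = 1/2 + 0 = 1/2 ≈ 0.50000)
R(H, z) = 2*H*(H + z) (R(H, z) = (2*H)*(H + z) = 2*H*(H + z))
A = -240825/60206 (A = -4 + 1/(-12250 - 47956) = -4 + 1/(-60206) = -4 - 1/60206 = -240825/60206 ≈ -4.0000)
w = 208 (w = 2*((1/2)*(-6) - 1)*(((1/2)*(-6) - 1) - 22) = 2*(-3 - 1)*((-3 - 1) - 22) = 2*(-4)*(-4 - 22) = 2*(-4)*(-26) = 208)
T(-127)/w + A = -103/208 - 240825/60206 = -28146409/6261424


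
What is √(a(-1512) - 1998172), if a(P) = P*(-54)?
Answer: 2*I*√479131 ≈ 1384.4*I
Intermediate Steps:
a(P) = -54*P
√(a(-1512) - 1998172) = √(-54*(-1512) - 1998172) = √(81648 - 1998172) = √(-1916524) = 2*I*√479131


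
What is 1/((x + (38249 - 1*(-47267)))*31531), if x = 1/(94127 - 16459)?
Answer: 77668/209424383260859 ≈ 3.7086e-10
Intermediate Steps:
x = 1/77668 ≈ 1.2875e-5
1/((x + (38249 - 1*(-47267)))*31531) = 1/((1/77668 + (38249 - 1*(-47267)))*31531) = (1/31531)/(1/77668 + (38249 + 47267)) = (1/31531)/(1/77668 + 85516) = (1/31531)/(6641856689/77668) = (77668/6641856689)*(1/31531) = 77668/209424383260859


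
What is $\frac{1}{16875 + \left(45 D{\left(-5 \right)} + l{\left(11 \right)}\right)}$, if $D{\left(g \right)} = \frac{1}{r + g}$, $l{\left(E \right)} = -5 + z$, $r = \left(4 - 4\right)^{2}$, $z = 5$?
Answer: $\frac{1}{16866} \approx 5.9291 \cdot 10^{-5}$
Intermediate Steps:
$r = 0$ ($r = 0^{2} = 0$)
$l{\left(E \right)} = 0$ ($l{\left(E \right)} = -5 + 5 = 0$)
$D{\left(g \right)} = \frac{1}{g}$ ($D{\left(g \right)} = \frac{1}{0 + g} = \frac{1}{g}$)
$\frac{1}{16875 + \left(45 D{\left(-5 \right)} + l{\left(11 \right)}\right)} = \frac{1}{16875 + \left(\frac{45}{-5} + 0\right)} = \frac{1}{16875 + \left(45 \left(- \frac{1}{5}\right) + 0\right)} = \frac{1}{16875 + \left(-9 + 0\right)} = \frac{1}{16875 - 9} = \frac{1}{16866}$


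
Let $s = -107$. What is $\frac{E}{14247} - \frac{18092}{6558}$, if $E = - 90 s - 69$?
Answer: $- \frac{10836427}{5190657} \approx -2.0877$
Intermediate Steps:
$E = 9561$ ($E = \left(-90\right) \left(-107\right) - 69 = 9630 - 69 = 9561$)
$\frac{E}{14247} - \frac{18092}{6558} = \frac{9561}{14247} - \frac{18092}{6558} = 9561 \cdot \frac{1}{14247} - \frac{9046}{3279} = \frac{3187}{4749} - \frac{9046}{3279} = - \frac{10836427}{5190657}$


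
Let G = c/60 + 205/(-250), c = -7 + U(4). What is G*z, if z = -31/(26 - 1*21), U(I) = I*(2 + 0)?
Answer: 7471/1500 ≈ 4.9807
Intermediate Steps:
U(I) = 2*I (U(I) = I*2 = 2*I)
z = -31/5 (z = -31/(26 - 21) = -31/5 ≈ -6.2000)
c = 1 (c = -7 + 2*4 = -7 + 8 = 1)
G = -241/300 (G = 1/60 + 205/(-250) = 1*(1/60) + 205*(-1/250) = 1/60 - 41/50 = -241/300 ≈ -0.80333)
G*z = -241/300*(-31/5) = 7471/1500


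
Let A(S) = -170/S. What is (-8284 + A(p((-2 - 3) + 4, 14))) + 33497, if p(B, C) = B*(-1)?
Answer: 25043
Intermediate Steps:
p(B, C) = -B
(-8284 + A(p((-2 - 3) + 4, 14))) + 33497 = (-8284 - 170*(-1/((-2 - 3) + 4))) + 33497 = (-8284 - 170*(-1/(-5 + 4))) + 33497 = (-8284 - 170/((-1*(-1)))) + 33497 = (-8284 - 170/1) + 33497 = (-8284 - 170*1) + 33497 = (-8284 - 170) + 33497 = -8454 + 33497 = 25043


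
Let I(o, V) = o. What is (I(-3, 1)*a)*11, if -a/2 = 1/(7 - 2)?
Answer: 66/5 ≈ 13.200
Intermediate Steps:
a = -2/5 (a = -2/(7 - 2) = -2/5 ≈ -0.40000)
(I(-3, 1)*a)*11 = -3*(-2/5)*11 = (6/5)*11 = 66/5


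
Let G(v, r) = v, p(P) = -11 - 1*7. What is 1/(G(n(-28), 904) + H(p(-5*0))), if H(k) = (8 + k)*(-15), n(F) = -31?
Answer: 1/119 ≈ 0.0084034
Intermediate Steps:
p(P) = -18 (p(P) = -11 - 7 = -18)
H(k) = -120 - 15*k
1/(G(n(-28), 904) + H(p(-5*0))) = 1/(-31 + (-120 - 15*(-18))) = 1/(-31 + (-120 + 270)) = 1/(-31 + 150) = 1/119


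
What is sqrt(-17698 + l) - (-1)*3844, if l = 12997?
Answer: 3844 + I*sqrt(4701) ≈ 3844.0 + 68.564*I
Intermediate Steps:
sqrt(-17698 + l) - (-1)*3844 = sqrt(-17698 + 12997) - (-1)*3844 = sqrt(-4701) - 1*(-3844) = I*sqrt(4701) + 3844 = 3844 + I*sqrt(4701)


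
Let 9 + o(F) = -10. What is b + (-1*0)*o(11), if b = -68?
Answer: -68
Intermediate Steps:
o(F) = -19 (o(F) = -9 - 10 = -19)
b + (-1*0)*o(11) = -68 - 1*0*(-19) = -68 + 0*(-19) = -68 + 0 = -68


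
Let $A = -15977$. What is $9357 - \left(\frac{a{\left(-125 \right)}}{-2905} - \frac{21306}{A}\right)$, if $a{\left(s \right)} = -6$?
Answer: $\frac{434226182253}{46413185} \approx 9355.7$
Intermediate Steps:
$9357 - \left(\frac{a{\left(-125 \right)}}{-2905} - \frac{21306}{A}\right) = 9357 - \left(- \frac{6}{-2905} - \frac{21306}{-15977}\right) = 9357 - \left(\left(-6\right) \left(- \frac{1}{2905}\right) - - \frac{21306}{15977}\right) = 9357 - \left(\frac{6}{2905} + \frac{21306}{15977}\right) = 9357 - \frac{61989792}{46413185} = \frac{434226182253}{46413185}$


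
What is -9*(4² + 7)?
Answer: -207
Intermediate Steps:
-9*(4² + 7) = -9*(16 + 7) = -9*23 = -207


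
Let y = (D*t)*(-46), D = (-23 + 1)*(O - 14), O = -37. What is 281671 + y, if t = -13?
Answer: 952627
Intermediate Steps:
D = 1122 (D = (-23 + 1)*(-37 - 14) = -22*(-51) = 1122)
y = 670956 (y = (1122*(-13))*(-46) = -14586*(-46) = 670956)
281671 + y = 281671 + 670956 = 952627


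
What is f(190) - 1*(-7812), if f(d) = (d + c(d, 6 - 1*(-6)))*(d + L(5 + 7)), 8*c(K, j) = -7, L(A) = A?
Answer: 184061/4 ≈ 46015.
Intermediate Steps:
c(K, j) = -7/8 (c(K, j) = (⅛)*(-7) = -7/8)
f(d) = (12 + d)*(-7/8 + d) (f(d) = (d - 7/8)*(d + (5 + 7)) = (-7/8 + d)*(d + 12) = (-7/8 + d)*(12 + d) = (12 + d)*(-7/8 + d))
f(190) - 1*(-7812) = (-21/2 + 190² + (89/8)*190) - 1*(-7812) = (-21/2 + 36100 + 8455/4) + 7812 = 152813/4 + 7812 = 184061/4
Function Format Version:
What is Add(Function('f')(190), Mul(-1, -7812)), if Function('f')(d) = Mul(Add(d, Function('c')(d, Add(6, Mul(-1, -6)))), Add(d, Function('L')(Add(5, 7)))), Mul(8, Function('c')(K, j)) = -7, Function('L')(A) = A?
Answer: Rational(184061, 4) ≈ 46015.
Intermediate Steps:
Function('c')(K, j) = Rational(-7, 8) (Function('c')(K, j) = Mul(Rational(1, 8), -7) = Rational(-7, 8))
Function('f')(d) = Mul(Add(12, d), Add(Rational(-7, 8), d)) (Function('f')(d) = Mul(Add(d, Rational(-7, 8)), Add(d, Add(5, 7))) = Mul(Add(Rational(-7, 8), d), Add(d, 12)) = Mul(Add(Rational(-7, 8), d), Add(12, d)) = Mul(Add(12, d), Add(Rational(-7, 8), d)))
Add(Function('f')(190), Mul(-1, -7812)) = Add(Add(Rational(-21, 2), Pow(190, 2), Mul(Rational(89, 8), 190)), Mul(-1, -7812)) = Add(Add(Rational(-21, 2), 36100, Rational(8455, 4)), 7812) = Add(Rational(152813, 4), 7812) = Rational(184061, 4)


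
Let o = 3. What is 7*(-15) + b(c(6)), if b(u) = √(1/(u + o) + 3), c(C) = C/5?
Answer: -105 + 2*√357/21 ≈ -103.20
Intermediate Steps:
c(C) = C/5 (c(C) = C*(⅕) = C/5)
b(u) = √(3 + 1/(3 + u)) (b(u) = √(1/(u + 3) + 3) = √(1/(3 + u) + 3) = √(3 + 1/(3 + u)))
7*(-15) + b(c(6)) = 7*(-15) + √((10 + 3*((⅕)*6))/(3 + (⅕)*6)) = -105 + √((10 + 3*(6/5))/(3 + 6/5)) = -105 + √((10 + 18/5)/(21/5)) = -105 + √((5/21)*(68/5)) = -105 + √(68/21) = -105 + 2*√357/21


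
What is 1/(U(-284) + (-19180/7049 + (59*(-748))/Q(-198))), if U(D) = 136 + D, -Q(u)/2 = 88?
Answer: 4028/402917 ≈ 0.0099971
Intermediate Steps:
Q(u) = -176 (Q(u) = -2*88 = -176)
1/(U(-284) + (-19180/7049 + (59*(-748))/Q(-198))) = 1/((136 - 284) + (-19180/7049 + (59*(-748))/(-176))) = 1/(-148 + (-19180*1/7049 - 44132*(-1/176))) = 1/(-148 + (-2740/1007 + 1003/4)) = 1/(-148 + 999061/4028) = 1/(402917/4028) = 4028/402917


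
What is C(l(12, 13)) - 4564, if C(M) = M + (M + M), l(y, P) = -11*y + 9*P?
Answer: -4609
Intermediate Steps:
C(M) = 3*M (C(M) = M + 2*M = 3*M)
C(l(12, 13)) - 4564 = 3*(-11*12 + 9*13) - 4564 = 3*(-132 + 117) - 4564 = 3*(-15) - 4564 = -45 - 4564 = -4609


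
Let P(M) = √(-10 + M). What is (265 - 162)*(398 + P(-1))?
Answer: 40994 + 103*I*√11 ≈ 40994.0 + 341.61*I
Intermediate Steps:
(265 - 162)*(398 + P(-1)) = (265 - 162)*(398 + √(-10 - 1)) = 103*(398 + √(-11)) = 103*(398 + I*√11) = 40994 + 103*I*√11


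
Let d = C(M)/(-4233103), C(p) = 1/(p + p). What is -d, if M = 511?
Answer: 1/4326231266 ≈ 2.3115e-10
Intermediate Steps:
C(p) = 1/(2*p)
d = -1/4326231266 (d = ((1/2)/511)/(-4233103) = ((1/2)*(1/511))*(-1/4233103) = (1/1022)*(-1/4233103) = -1/4326231266 ≈ -2.3115e-10)
-d = -1*(-1/4326231266) = 1/4326231266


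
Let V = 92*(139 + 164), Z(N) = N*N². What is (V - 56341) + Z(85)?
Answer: 585660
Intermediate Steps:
Z(N) = N³
V = 27876 (V = 92*303 = 27876)
(V - 56341) + Z(85) = (27876 - 56341) + 85³ = -28465 + 614125 = 585660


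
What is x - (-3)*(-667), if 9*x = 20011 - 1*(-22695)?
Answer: 24697/9 ≈ 2744.1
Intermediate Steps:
x = 42706/9 (x = (20011 - 1*(-22695))/9 = (20011 + 22695)/9 = (⅑)*42706 = 42706/9 ≈ 4745.1)
x - (-3)*(-667) = 42706/9 - (-3)*(-667) = 42706/9 - 1*2001 = 42706/9 - 2001 = 24697/9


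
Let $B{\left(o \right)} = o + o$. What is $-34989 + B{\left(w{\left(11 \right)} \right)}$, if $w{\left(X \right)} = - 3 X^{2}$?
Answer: $-35715$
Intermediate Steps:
$B{\left(o \right)} = 2 o$
$-34989 + B{\left(w{\left(11 \right)} \right)} = -34989 + 2 \left(- 3 \cdot 11^{2}\right) = -34989 + 2 \left(\left(-3\right) 121\right) = -34989 + 2 \left(-363\right) = -34989 - 726 = -35715$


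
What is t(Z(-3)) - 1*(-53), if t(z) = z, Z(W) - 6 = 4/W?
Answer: 173/3 ≈ 57.667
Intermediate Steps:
Z(W) = 6 + 4/W
t(Z(-3)) - 1*(-53) = (6 + 4/(-3)) - 1*(-53) = (6 + 4*(-⅓)) + 53 = (6 - 4/3) + 53 = 14/3 + 53 = 173/3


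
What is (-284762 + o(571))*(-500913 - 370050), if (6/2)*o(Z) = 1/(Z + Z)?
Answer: 283235603060131/1142 ≈ 2.4802e+11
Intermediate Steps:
o(Z) = 1/(6*Z) (o(Z) = 1/(3*(Z + Z)) = 1/(3*((2*Z))) = (1/(2*Z))/3 = 1/(6*Z))
(-284762 + o(571))*(-500913 - 370050) = (-284762 + (⅙)/571)*(-500913 - 370050) = (-284762 + (⅙)*(1/571))*(-870963) = (-284762 + 1/3426)*(-870963) = -975594611/3426*(-870963) = 283235603060131/1142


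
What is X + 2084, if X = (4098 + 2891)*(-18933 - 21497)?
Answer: -282563186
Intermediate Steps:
X = -282565270 (X = 6989*(-40430) = -282565270)
X + 2084 = -282565270 + 2084 = -282563186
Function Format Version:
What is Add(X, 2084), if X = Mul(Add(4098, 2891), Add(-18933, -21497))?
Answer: -282563186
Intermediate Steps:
X = -282565270 (X = Mul(6989, -40430) = -282565270)
Add(X, 2084) = Add(-282565270, 2084) = -282563186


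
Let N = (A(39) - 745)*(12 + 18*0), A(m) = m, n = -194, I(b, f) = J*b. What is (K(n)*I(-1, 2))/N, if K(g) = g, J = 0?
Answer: 0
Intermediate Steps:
I(b, f) = 0 (I(b, f) = 0*b = 0)
N = -8472 (N = (39 - 745)*(12 + 18*0) = -706*(12 + 0) = -706*12 = -8472)
(K(n)*I(-1, 2))/N = -194*0/(-8472) = 0*(-1/8472) = 0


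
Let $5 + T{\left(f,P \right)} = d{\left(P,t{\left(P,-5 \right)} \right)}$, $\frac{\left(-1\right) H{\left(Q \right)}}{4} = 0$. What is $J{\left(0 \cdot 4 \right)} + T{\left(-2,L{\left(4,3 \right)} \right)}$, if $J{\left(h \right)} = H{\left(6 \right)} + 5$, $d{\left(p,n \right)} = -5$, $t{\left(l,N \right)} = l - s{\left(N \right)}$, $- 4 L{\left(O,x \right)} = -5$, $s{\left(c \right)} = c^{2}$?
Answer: $-5$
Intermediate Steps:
$L{\left(O,x \right)} = \frac{5}{4}$ ($L{\left(O,x \right)} = \left(- \frac{1}{4}\right) \left(-5\right) = \frac{5}{4}$)
$H{\left(Q \right)} = 0$ ($H{\left(Q \right)} = \left(-4\right) 0 = 0$)
$t{\left(l,N \right)} = l - N^{2}$
$T{\left(f,P \right)} = -10$ ($T{\left(f,P \right)} = -5 - 5 = -10$)
$J{\left(h \right)} = 5$ ($J{\left(h \right)} = 0 + 5 = 5$)
$J{\left(0 \cdot 4 \right)} + T{\left(-2,L{\left(4,3 \right)} \right)} = 5 - 10 = -5$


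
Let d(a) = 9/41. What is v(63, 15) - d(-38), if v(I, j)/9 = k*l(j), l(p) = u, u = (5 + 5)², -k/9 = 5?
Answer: -1660509/41 ≈ -40500.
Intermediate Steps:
d(a) = 9/41 (d(a) = 9*(1/41) = 9/41)
k = -45 (k = -9*5 = -45)
u = 100 (u = 10² = 100)
l(p) = 100
v(I, j) = -40500 (v(I, j) = 9*(-45*100) = 9*(-4500) = -40500)
v(63, 15) - d(-38) = -40500 - 1*9/41 = -40500 - 9/41 = -1660509/41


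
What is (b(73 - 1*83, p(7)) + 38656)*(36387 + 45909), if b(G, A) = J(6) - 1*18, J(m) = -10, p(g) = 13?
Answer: 3178929888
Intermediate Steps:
b(G, A) = -28 (b(G, A) = -10 - 1*18 = -10 - 18 = -28)
(b(73 - 1*83, p(7)) + 38656)*(36387 + 45909) = (-28 + 38656)*(36387 + 45909) = 38628*82296 = 3178929888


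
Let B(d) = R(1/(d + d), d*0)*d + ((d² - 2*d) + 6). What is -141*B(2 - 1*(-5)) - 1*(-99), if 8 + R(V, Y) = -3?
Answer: 5175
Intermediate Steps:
R(V, Y) = -11 (R(V, Y) = -8 - 3 = -11)
B(d) = 6 + d² - 13*d (B(d) = -11*d + ((d² - 2*d) + 6) = -11*d + (6 + d² - 2*d) = 6 + d² - 13*d)
-141*B(2 - 1*(-5)) - 1*(-99) = -141*(6 + (2 - 1*(-5))² - 13*(2 - 1*(-5))) - 1*(-99) = -141*(6 + (2 + 5)² - 13*(2 + 5)) + 99 = -141*(6 + 7² - 13*7) + 99 = -141*(6 + 49 - 91) + 99 = -141*(-36) + 99 = 5076 + 99 = 5175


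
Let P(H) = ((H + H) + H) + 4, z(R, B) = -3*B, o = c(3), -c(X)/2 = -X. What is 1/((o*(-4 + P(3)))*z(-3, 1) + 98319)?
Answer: 1/98157 ≈ 1.0188e-5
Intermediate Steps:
c(X) = 2*X (c(X) = -(-2)*X = 2*X)
o = 6 (o = 2*3 = 6)
P(H) = 4 + 3*H (P(H) = (2*H + H) + 4 = 3*H + 4 = 4 + 3*H)
1/((o*(-4 + P(3)))*z(-3, 1) + 98319) = 1/((6*(-4 + (4 + 3*3)))*(-3*1) + 98319) = 1/((6*(-4 + (4 + 9)))*(-3) + 98319) = 1/((6*(-4 + 13))*(-3) + 98319) = 1/((6*9)*(-3) + 98319) = 1/(54*(-3) + 98319) = 1/(-162 + 98319) = 1/98157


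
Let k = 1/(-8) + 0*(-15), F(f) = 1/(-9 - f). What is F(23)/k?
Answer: ¼ ≈ 0.25000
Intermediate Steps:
k = -⅛ (k = -⅛ + 0 = -⅛ ≈ -0.12500)
F(23)/k = (-1/(9 + 23))/(-⅛) = -1/32*(-8) = ¼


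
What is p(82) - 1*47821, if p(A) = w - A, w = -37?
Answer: -47940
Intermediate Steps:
p(A) = -37 - A
p(82) - 1*47821 = (-37 - 1*82) - 1*47821 = (-37 - 82) - 47821 = -119 - 47821 = -47940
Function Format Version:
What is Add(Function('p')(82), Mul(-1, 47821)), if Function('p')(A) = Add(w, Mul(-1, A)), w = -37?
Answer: -47940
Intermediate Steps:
Function('p')(A) = Add(-37, Mul(-1, A))
Add(Function('p')(82), Mul(-1, 47821)) = Add(Add(-37, Mul(-1, 82)), Mul(-1, 47821)) = Add(Add(-37, -82), -47821) = Add(-119, -47821) = -47940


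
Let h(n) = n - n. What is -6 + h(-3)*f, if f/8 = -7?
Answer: -6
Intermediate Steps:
h(n) = 0
f = -56 (f = 8*(-7) = -56)
-6 + h(-3)*f = -6 + 0*(-56) = -6 + 0 = -6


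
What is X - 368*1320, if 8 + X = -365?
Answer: -486133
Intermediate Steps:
X = -373 (X = -8 - 365 = -373)
X - 368*1320 = -373 - 368*1320 = -373 - 485760 = -486133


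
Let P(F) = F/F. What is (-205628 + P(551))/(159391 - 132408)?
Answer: -205627/26983 ≈ -7.6206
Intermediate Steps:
P(F) = 1
(-205628 + P(551))/(159391 - 132408) = (-205628 + 1)/(159391 - 132408) = -205627/26983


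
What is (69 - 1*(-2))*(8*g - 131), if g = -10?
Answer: -14981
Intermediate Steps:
(69 - 1*(-2))*(8*g - 131) = (69 - 1*(-2))*(8*(-10) - 131) = (69 + 2)*(-80 - 131) = 71*(-211) = -14981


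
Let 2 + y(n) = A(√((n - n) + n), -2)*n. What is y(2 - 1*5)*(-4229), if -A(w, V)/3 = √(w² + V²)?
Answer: -29603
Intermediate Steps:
A(w, V) = -3*√(V² + w²) (A(w, V) = -3*√(w² + V²) = -3*√(V² + w²))
y(n) = -2 - 3*n*√(4 + n) (y(n) = -2 + (-3*√((-2)² + (√((n - n) + n))²))*n = -2 + (-3*√(4 + (√(0 + n))²))*n = -2 + (-3*√(4 + (√n)²))*n = -2 + (-3*√(4 + n))*n = -2 - 3*n*√(4 + n))
y(2 - 1*5)*(-4229) = (-2 - 3*(2 - 1*5)*√(4 + (2 - 1*5)))*(-4229) = (-2 - 3*(2 - 5)*√(4 + (2 - 5)))*(-4229) = (-2 - 3*(-3)*√(4 - 3))*(-4229) = (-2 - 3*(-3)*√1)*(-4229) = (-2 - 3*(-3)*1)*(-4229) = (-2 + 9)*(-4229) = 7*(-4229) = -29603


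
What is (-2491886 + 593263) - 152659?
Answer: -2051282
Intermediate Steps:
(-2491886 + 593263) - 152659 = -1898623 - 152659 = -2051282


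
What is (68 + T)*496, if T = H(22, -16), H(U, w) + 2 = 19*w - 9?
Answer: -122512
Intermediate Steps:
H(U, w) = -11 + 19*w (H(U, w) = -2 + (19*w - 9) = -2 + (-9 + 19*w) = -11 + 19*w)
T = -315 (T = -11 + 19*(-16) = -11 - 304 = -315)
(68 + T)*496 = (68 - 315)*496 = -247*496 = -122512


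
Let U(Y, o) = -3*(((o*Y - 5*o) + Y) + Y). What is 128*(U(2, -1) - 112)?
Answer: -17024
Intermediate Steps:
U(Y, o) = -6*Y + 15*o - 3*Y*o (U(Y, o) = -3*(((Y*o - 5*o) + Y) + Y) = -3*(((-5*o + Y*o) + Y) + Y) = -3*((Y - 5*o + Y*o) + Y) = -3*(-5*o + 2*Y + Y*o) = -6*Y + 15*o - 3*Y*o)
128*(U(2, -1) - 112) = 128*((-6*2 + 15*(-1) - 3*2*(-1)) - 112) = 128*((-12 - 15 + 6) - 112) = 128*(-21 - 112) = 128*(-133) = -17024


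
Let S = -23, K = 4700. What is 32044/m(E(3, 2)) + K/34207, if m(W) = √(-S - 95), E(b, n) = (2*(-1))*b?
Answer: 4700/34207 - 8011*I*√2/3 ≈ 0.1374 - 3776.4*I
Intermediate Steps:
E(b, n) = -2*b
m(W) = 6*I*√2 (m(W) = √(-1*(-23) - 95) = √(23 - 95) = √(-72) = 6*I*√2)
32044/m(E(3, 2)) + K/34207 = 32044/((6*I*√2)) + 4700/34207 = 32044*(-I*√2/12) + 4700*(1/34207) = -8011*I*√2/3 + 4700/34207 = 4700/34207 - 8011*I*√2/3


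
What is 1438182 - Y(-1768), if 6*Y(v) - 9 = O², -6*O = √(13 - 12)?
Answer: 310646987/216 ≈ 1.4382e+6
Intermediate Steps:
O = -⅙ (O = -√(13 - 12)/6 = -√1/6 = -⅙*1 = -⅙ ≈ -0.16667)
Y(v) = 325/216 (Y(v) = 3/2 + (-⅙)²/6 = 3/2 + (⅙)*(1/36) = 3/2 + 1/216 = 325/216)
1438182 - Y(-1768) = 1438182 - 1*325/216 = 1438182 - 325/216 = 310646987/216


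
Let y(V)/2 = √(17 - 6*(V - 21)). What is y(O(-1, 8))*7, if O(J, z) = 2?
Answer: 14*√131 ≈ 160.24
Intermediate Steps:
y(V) = 2*√(143 - 6*V) (y(V) = 2*√(17 - 6*(V - 21)) = 2*√(17 - 6*(-21 + V)) = 2*√(17 + (126 - 6*V)) = 2*√(143 - 6*V))
y(O(-1, 8))*7 = (2*√(143 - 6*2))*7 = (2*√(143 - 12))*7 = (2*√131)*7 = 14*√131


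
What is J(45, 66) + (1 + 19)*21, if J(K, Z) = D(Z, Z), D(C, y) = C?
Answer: 486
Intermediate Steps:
J(K, Z) = Z
J(45, 66) + (1 + 19)*21 = 66 + (1 + 19)*21 = 66 + 20*21 = 66 + 420 = 486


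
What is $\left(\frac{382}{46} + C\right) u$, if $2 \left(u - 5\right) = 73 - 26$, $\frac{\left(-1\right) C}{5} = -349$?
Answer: $\frac{1149291}{23} \approx 49969.0$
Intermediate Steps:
$C = 1745$ ($C = \left(-5\right) \left(-349\right) = 1745$)
$u = \frac{57}{2}$ ($u = 5 + \frac{73 - 26}{2} = 5 + \frac{1}{2} \cdot 47 = 5 + \frac{47}{2} = \frac{57}{2} \approx 28.5$)
$\left(\frac{382}{46} + C\right) u = \left(\frac{382}{46} + 1745\right) \frac{57}{2} = \left(382 \cdot \frac{1}{46} + 1745\right) \frac{57}{2} = \left(\frac{191}{23} + 1745\right) \frac{57}{2} = \frac{40326}{23} \cdot \frac{57}{2} = \frac{1149291}{23}$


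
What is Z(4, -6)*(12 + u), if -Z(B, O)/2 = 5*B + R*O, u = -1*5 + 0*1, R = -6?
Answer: -784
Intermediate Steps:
u = -5 (u = -5 + 0 = -5)
Z(B, O) = -10*B + 12*O (Z(B, O) = -2*(5*B - 6*O) = -2*(-6*O + 5*B) = -10*B + 12*O)
Z(4, -6)*(12 + u) = (-10*4 + 12*(-6))*(12 - 5) = (-40 - 72)*7 = -112*7 = -784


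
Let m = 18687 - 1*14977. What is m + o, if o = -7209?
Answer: -3499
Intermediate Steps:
m = 3710 (m = 18687 - 14977 = 3710)
m + o = 3710 - 7209 = -3499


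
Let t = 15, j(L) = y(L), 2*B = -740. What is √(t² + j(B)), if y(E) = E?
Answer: I*√145 ≈ 12.042*I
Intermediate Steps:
B = -370 (B = (½)*(-740) = -370)
j(L) = L
√(t² + j(B)) = √(15² - 370) = √(225 - 370) = √(-145) = I*√145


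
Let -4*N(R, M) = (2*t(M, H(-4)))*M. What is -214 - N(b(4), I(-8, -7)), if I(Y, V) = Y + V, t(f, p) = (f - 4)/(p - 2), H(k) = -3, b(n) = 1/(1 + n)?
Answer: -485/2 ≈ -242.50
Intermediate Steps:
t(f, p) = (-4 + f)/(-2 + p)
I(Y, V) = V + Y
N(R, M) = -M*(8/5 - 2*M/5)/4 (N(R, M) = -2*((-4 + M)/(-2 - 3))*M/4 = -2*((-4 + M)/(-5))*M/4 = -2*(-(-4 + M)/5)*M/4 = -2*(4/5 - M/5)*M/4 = -(8/5 - 2*M/5)*M/4 = -M*(8/5 - 2*M/5)/4)
-214 - N(b(4), I(-8, -7)) = -214 - (-7 - 8)*(-4 + (-7 - 8))/10 = -214 - (-15)*(-4 - 15)/10 = -214 - (-15)*(-19)/10 = -214 - 1*57/2 = -214 - 57/2 = -485/2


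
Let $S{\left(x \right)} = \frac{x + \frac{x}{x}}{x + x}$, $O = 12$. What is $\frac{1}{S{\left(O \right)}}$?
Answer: $\frac{24}{13} \approx 1.8462$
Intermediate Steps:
$S{\left(x \right)} = \frac{1 + x}{2 x}$ ($S{\left(x \right)} = \frac{x + 1}{2 x} = \left(1 + x\right) \frac{1}{2 x} = \frac{1 + x}{2 x}$)
$\frac{1}{S{\left(O \right)}} = \frac{1}{\frac{1}{2} \cdot \frac{1}{12} \left(1 + 12\right)} = \frac{1}{\frac{1}{2} \cdot \frac{1}{12} \cdot 13} = \frac{1}{\frac{13}{24}} = \frac{24}{13}$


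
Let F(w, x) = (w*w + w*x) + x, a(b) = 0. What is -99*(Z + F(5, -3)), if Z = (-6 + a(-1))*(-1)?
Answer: -1287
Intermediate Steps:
F(w, x) = x + w² + w*x (F(w, x) = (w² + w*x) + x = x + w² + w*x)
Z = 6 (Z = (-6 + 0)*(-1) = -6*(-1) = 6)
-99*(Z + F(5, -3)) = -99*(6 + (-3 + 5² + 5*(-3))) = -99*(6 + (-3 + 25 - 15)) = -99*(6 + 7) = -99*13 = -1287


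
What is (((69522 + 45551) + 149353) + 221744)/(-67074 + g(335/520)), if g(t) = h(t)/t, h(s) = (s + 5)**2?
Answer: -3387632560/467027063 ≈ -7.2536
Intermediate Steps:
h(s) = (5 + s)**2
g(t) = (5 + t)**2/t
(((69522 + 45551) + 149353) + 221744)/(-67074 + g(335/520)) = (((69522 + 45551) + 149353) + 221744)/(-67074 + (5 + 335/520)**2/((335/520))) = ((115073 + 149353) + 221744)/(-67074 + (5 + 335*(1/520))**2/((335*(1/520)))) = (264426 + 221744)/(-67074 + (5 + 67/104)**2/(67/104)) = 486170/(-67074 + 104*(587/104)**2/67) = 486170/(-67074 + (104/67)*(344569/10816)) = 486170/(-67074 + 344569/6968) = 486170/(-467027063/6968) = 486170*(-6968/467027063) = -3387632560/467027063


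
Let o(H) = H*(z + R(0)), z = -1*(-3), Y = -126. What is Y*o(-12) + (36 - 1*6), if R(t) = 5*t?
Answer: 4566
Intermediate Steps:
z = 3
o(H) = 3*H (o(H) = H*(3 + 5*0) = H*(3 + 0) = H*3 = 3*H)
Y*o(-12) + (36 - 1*6) = -378*(-12) + (36 - 1*6) = -126*(-36) + (36 - 6) = 4536 + 30 = 4566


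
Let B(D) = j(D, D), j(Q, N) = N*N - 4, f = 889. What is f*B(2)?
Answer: 0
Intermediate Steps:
j(Q, N) = -4 + N² (j(Q, N) = N² - 4 = -4 + N²)
B(D) = -4 + D²
f*B(2) = 889*(-4 + 2²) = 889*(-4 + 4) = 889*0 = 0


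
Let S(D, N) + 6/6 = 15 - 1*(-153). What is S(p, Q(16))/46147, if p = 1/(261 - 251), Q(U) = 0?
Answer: 167/46147 ≈ 0.0036189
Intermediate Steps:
p = 1/10 ≈ 0.10000
S(D, N) = 167 (S(D, N) = -1 + (15 - 1*(-153)) = -1 + (15 + 153) = -1 + 168 = 167)
S(p, Q(16))/46147 = 167/46147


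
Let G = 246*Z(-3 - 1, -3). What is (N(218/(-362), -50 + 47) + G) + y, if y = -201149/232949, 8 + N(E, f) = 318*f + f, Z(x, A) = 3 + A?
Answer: -224996934/232949 ≈ -965.86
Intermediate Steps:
N(E, f) = -8 + 319*f (N(E, f) = -8 + (318*f + f) = -8 + 319*f)
G = 0 (G = 246*(3 - 3) = 246*0 = 0)
y = -201149/232949 (y = -201149*1/232949 = -201149/232949 ≈ -0.86349)
(N(218/(-362), -50 + 47) + G) + y = ((-8 + 319*(-50 + 47)) + 0) - 201149/232949 = ((-8 + 319*(-3)) + 0) - 201149/232949 = ((-8 - 957) + 0) - 201149/232949 = (-965 + 0) - 201149/232949 = -965 - 201149/232949 = -224996934/232949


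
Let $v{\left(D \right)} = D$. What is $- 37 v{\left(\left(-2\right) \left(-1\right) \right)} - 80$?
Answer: $-154$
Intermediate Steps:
$- 37 v{\left(\left(-2\right) \left(-1\right) \right)} - 80 = - 37 \left(\left(-2\right) \left(-1\right)\right) - 80 = \left(-37\right) 2 - 80 = -74 - 80 = -154$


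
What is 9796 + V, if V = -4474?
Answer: 5322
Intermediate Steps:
9796 + V = 9796 - 4474 = 5322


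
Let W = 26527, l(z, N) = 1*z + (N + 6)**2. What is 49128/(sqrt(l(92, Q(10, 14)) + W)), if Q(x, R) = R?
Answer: 49128*sqrt(27019)/27019 ≈ 298.88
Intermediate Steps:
l(z, N) = z + (6 + N)**2
49128/(sqrt(l(92, Q(10, 14)) + W)) = 49128/(sqrt((92 + (6 + 14)**2) + 26527)) = 49128/(sqrt((92 + 20**2) + 26527)) = 49128/(sqrt((92 + 400) + 26527)) = 49128/(sqrt(492 + 26527)) = 49128/(sqrt(27019)) = 49128*(sqrt(27019)/27019) = 49128*sqrt(27019)/27019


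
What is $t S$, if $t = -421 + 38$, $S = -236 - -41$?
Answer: $74685$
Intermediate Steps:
$S = -195$ ($S = -236 + 41 = -195$)
$t = -383$
$t S = \left(-383\right) \left(-195\right) = 74685$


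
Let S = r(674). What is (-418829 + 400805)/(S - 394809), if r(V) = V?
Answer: 18024/394135 ≈ 0.045731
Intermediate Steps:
S = 674
(-418829 + 400805)/(S - 394809) = (-418829 + 400805)/(674 - 394809) = -18024/(-394135) = -18024*(-1/394135) = 18024/394135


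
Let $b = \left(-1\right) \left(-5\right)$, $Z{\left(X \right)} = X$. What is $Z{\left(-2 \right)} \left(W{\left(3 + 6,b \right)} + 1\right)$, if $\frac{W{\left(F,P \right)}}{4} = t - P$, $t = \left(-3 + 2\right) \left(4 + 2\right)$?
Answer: $86$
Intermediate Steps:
$t = -6$ ($t = \left(-1\right) 6 = -6$)
$b = 5$
$W{\left(F,P \right)} = -24 - 4 P$ ($W{\left(F,P \right)} = 4 \left(-6 - P\right) = -24 - 4 P$)
$Z{\left(-2 \right)} \left(W{\left(3 + 6,b \right)} + 1\right) = - 2 \left(\left(-24 - 20\right) + 1\right) = - 2 \left(-44 + 1\right) = \left(-2\right) \left(-43\right) = 86$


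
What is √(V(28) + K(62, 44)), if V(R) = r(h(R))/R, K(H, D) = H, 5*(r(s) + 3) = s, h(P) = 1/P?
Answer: √1213105/140 ≈ 7.8672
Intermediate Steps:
r(s) = -3 + s/5
V(R) = (-3 + 1/(5*R))/R
√(V(28) + K(62, 44)) = √((⅕)*(1 - 15*28)/28² + 62) = √((⅕)*(1/784)*(1 - 420) + 62) = √((⅕)*(1/784)*(-419) + 62) = √(-419/3920 + 62) = √(242621/3920) = √1213105/140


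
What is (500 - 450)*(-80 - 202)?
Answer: -14100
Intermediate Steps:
(500 - 450)*(-80 - 202) = 50*(-282) = -14100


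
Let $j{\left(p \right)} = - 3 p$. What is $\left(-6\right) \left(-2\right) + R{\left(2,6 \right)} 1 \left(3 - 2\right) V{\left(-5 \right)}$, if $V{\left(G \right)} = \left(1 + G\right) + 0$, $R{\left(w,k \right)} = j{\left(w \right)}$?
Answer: $36$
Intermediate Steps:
$R{\left(w,k \right)} = - 3 w$
$V{\left(G \right)} = 1 + G$
$\left(-6\right) \left(-2\right) + R{\left(2,6 \right)} 1 \left(3 - 2\right) V{\left(-5 \right)} = \left(-6\right) \left(-2\right) + \left(-3\right) 2 \cdot 1 \left(3 - 2\right) \left(1 - 5\right) = 12 - 6 \cdot 1 \cdot 1 \left(-4\right) = 12 - 6 \cdot 1 \left(-4\right) = 12 - -24 = 12 + 24 = 36$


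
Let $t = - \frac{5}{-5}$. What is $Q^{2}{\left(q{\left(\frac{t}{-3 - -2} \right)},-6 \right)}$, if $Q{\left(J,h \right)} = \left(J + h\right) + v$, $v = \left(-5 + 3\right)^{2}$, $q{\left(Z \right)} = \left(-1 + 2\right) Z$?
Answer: $9$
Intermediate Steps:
$t = 1$ ($t = \left(-5\right) \left(- \frac{1}{5}\right) = 1$)
$q{\left(Z \right)} = Z$ ($q{\left(Z \right)} = 1 Z = Z$)
$v = 4$ ($v = \left(-2\right)^{2} = 4$)
$Q{\left(J,h \right)} = 4 + J + h$ ($Q{\left(J,h \right)} = \left(J + h\right) + 4 = 4 + J + h$)
$Q^{2}{\left(q{\left(\frac{t}{-3 - -2} \right)},-6 \right)} = \left(4 + 1 \frac{1}{-3 - -2} - 6\right)^{2} = \left(4 + 1 \frac{1}{-3 + 2} - 6\right)^{2} = \left(4 + 1 \frac{1}{-1} - 6\right)^{2} = \left(4 + 1 \left(-1\right) - 6\right)^{2} = \left(4 - 1 - 6\right)^{2} = \left(-3\right)^{2} = 9$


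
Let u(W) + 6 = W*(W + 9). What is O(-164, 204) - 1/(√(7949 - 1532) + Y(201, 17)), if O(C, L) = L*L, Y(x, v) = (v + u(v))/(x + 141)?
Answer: 3469631267310/83372531 - 38988*√713/83372531 ≈ 41616.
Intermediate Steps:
u(W) = -6 + W*(9 + W) (u(W) = -6 + W*(W + 9) = -6 + W*(9 + W))
Y(x, v) = (-6 + v² + 10*v)/(141 + x) (Y(x, v) = (v + (-6 + v² + 9*v))/(x + 141) = (-6 + v² + 10*v)/(141 + x))
O(C, L) = L²
O(-164, 204) - 1/(√(7949 - 1532) + Y(201, 17)) = 204² - 1/(√(7949 - 1532) + (-6 + 17² + 10*17)/(141 + 201)) = 41616 - 1/(√6417 + (-6 + 289 + 170)/342) = 41616 - 1/(3*√713 + (1/342)*453) = 41616 - 1/(3*√713 + 151/114) = 41616 - 1/(151/114 + 3*√713)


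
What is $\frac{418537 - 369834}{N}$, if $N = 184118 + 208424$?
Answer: $\frac{48703}{392542} \approx 0.12407$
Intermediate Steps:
$N = 392542$
$\frac{418537 - 369834}{N} = \frac{418537 - 369834}{392542} = \left(418537 - 369834\right) \frac{1}{392542} = 48703 \cdot \frac{1}{392542} = \frac{48703}{392542}$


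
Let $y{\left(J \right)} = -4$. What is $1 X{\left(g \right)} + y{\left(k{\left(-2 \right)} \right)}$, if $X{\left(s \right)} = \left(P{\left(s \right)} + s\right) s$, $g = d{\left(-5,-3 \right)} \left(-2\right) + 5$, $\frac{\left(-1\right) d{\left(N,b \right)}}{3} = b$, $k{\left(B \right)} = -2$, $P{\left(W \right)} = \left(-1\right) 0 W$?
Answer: $165$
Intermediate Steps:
$P{\left(W \right)} = 0$ ($P{\left(W \right)} = 0 W = 0$)
$d{\left(N,b \right)} = - 3 b$
$g = -13$ ($g = \left(-3\right) \left(-3\right) \left(-2\right) + 5 = 9 \left(-2\right) + 5 = -18 + 5 = -13$)
$X{\left(s \right)} = s^{2}$ ($X{\left(s \right)} = \left(0 + s\right) s = s s = s^{2}$)
$1 X{\left(g \right)} + y{\left(k{\left(-2 \right)} \right)} = 1 \left(-13\right)^{2} - 4 = 1 \cdot 169 - 4 = 169 - 4 = 165$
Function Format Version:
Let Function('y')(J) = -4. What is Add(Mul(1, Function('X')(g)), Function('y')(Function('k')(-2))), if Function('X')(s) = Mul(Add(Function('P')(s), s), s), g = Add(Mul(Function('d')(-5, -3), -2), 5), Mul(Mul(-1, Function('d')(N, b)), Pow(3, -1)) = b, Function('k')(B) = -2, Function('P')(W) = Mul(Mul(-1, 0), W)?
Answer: 165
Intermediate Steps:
Function('P')(W) = 0 (Function('P')(W) = Mul(0, W) = 0)
Function('d')(N, b) = Mul(-3, b)
g = -13 (g = Add(Mul(Mul(-3, -3), -2), 5) = Add(Mul(9, -2), 5) = Add(-18, 5) = -13)
Function('X')(s) = Pow(s, 2) (Function('X')(s) = Mul(Add(0, s), s) = Mul(s, s) = Pow(s, 2))
Add(Mul(1, Function('X')(g)), Function('y')(Function('k')(-2))) = Add(Mul(1, Pow(-13, 2)), -4) = Add(Mul(1, 169), -4) = Add(169, -4) = 165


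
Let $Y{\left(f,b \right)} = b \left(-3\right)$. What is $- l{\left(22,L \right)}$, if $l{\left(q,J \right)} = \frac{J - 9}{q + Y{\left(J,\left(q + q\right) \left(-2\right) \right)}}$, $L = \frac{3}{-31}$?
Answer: $\frac{141}{4433} \approx 0.031807$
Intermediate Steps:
$Y{\left(f,b \right)} = - 3 b$
$L = - \frac{3}{31}$ ($L = 3 \left(- \frac{1}{31}\right) = - \frac{3}{31} \approx -0.096774$)
$l{\left(q,J \right)} = \frac{-9 + J}{13 q}$ ($l{\left(q,J \right)} = \frac{J - 9}{q - 3 \left(q + q\right) \left(-2\right)} = \frac{-9 + J}{q - 3 \cdot 2 q \left(-2\right)} = \frac{-9 + J}{q - 3 \left(- 4 q\right)} = \frac{-9 + J}{q + 12 q} = \frac{-9 + J}{13 q}$)
$- l{\left(22,L \right)} = - \frac{-9 - \frac{3}{31}}{13 \cdot 22} = - \frac{-282}{13 \cdot 22 \cdot 31} = \left(-1\right) \left(- \frac{141}{4433}\right) = \frac{141}{4433}$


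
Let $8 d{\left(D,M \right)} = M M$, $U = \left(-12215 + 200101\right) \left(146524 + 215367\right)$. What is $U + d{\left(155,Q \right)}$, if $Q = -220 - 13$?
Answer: $\frac{543954073697}{8} \approx 6.7994 \cdot 10^{10}$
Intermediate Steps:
$U = 67994252426$ ($U = 187886 \cdot 361891 = 67994252426$)
$Q = -233$
$d{\left(D,M \right)} = \frac{M^{2}}{8}$ ($d{\left(D,M \right)} = \frac{M M}{8} = \frac{M^{2}}{8}$)
$U + d{\left(155,Q \right)} = 67994252426 + \frac{\left(-233\right)^{2}}{8} = 67994252426 + \frac{1}{8} \cdot 54289 = 67994252426 + \frac{54289}{8} = \frac{543954073697}{8}$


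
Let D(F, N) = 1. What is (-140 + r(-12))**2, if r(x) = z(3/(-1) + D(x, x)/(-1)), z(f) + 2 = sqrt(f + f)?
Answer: 20156 - 568*I*sqrt(2) ≈ 20156.0 - 803.27*I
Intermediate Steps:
z(f) = -2 + sqrt(2)*sqrt(f) (z(f) = -2 + sqrt(f + f) = -2 + sqrt(2*f) = -2 + sqrt(2)*sqrt(f))
r(x) = -2 + 2*I*sqrt(2) (r(x) = -2 + sqrt(2)*sqrt(3/(-1) + 1/(-1)) = -2 + sqrt(2)*sqrt(3*(-1) + 1*(-1)) = -2 + sqrt(2)*sqrt(-3 - 1) = -2 + sqrt(2)*sqrt(-4) = -2 + sqrt(2)*(2*I) = -2 + 2*I*sqrt(2))
(-140 + r(-12))**2 = (-140 + (-2 + 2*I*sqrt(2)))**2 = (-142 + 2*I*sqrt(2))**2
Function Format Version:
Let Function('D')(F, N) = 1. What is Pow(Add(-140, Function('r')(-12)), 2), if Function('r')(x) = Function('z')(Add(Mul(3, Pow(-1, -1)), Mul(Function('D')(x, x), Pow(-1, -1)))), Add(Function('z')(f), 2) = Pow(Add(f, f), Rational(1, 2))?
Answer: Add(20156, Mul(-568, I, Pow(2, Rational(1, 2)))) ≈ Add(20156., Mul(-803.27, I))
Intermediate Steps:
Function('z')(f) = Add(-2, Mul(Pow(2, Rational(1, 2)), Pow(f, Rational(1, 2)))) (Function('z')(f) = Add(-2, Pow(Add(f, f), Rational(1, 2))) = Add(-2, Pow(Mul(2, f), Rational(1, 2))) = Add(-2, Mul(Pow(2, Rational(1, 2)), Pow(f, Rational(1, 2)))))
Function('r')(x) = Add(-2, Mul(2, I, Pow(2, Rational(1, 2)))) (Function('r')(x) = Add(-2, Mul(Pow(2, Rational(1, 2)), Pow(Add(Mul(3, Pow(-1, -1)), Mul(1, Pow(-1, -1))), Rational(1, 2)))) = Add(-2, Mul(Pow(2, Rational(1, 2)), Pow(Add(Mul(3, -1), Mul(1, -1)), Rational(1, 2)))) = Add(-2, Mul(Pow(2, Rational(1, 2)), Pow(Add(-3, -1), Rational(1, 2)))) = Add(-2, Mul(Pow(2, Rational(1, 2)), Pow(-4, Rational(1, 2)))) = Add(-2, Mul(Pow(2, Rational(1, 2)), Mul(2, I))) = Add(-2, Mul(2, I, Pow(2, Rational(1, 2)))))
Pow(Add(-140, Function('r')(-12)), 2) = Pow(Add(-140, Add(-2, Mul(2, I, Pow(2, Rational(1, 2))))), 2) = Pow(Add(-142, Mul(2, I, Pow(2, Rational(1, 2)))), 2)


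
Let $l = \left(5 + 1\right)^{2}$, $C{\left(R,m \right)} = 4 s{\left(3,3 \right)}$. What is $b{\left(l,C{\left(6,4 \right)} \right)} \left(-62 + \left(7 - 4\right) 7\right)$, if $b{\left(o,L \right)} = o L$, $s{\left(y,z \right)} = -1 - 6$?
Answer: $41328$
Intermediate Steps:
$s{\left(y,z \right)} = -7$ ($s{\left(y,z \right)} = -1 - 6 = -7$)
$C{\left(R,m \right)} = -28$ ($C{\left(R,m \right)} = 4 \left(-7\right) = -28$)
$l = 36$ ($l = 6^{2} = 36$)
$b{\left(o,L \right)} = L o$
$b{\left(l,C{\left(6,4 \right)} \right)} \left(-62 + \left(7 - 4\right) 7\right) = \left(-28\right) 36 \left(-62 + \left(7 - 4\right) 7\right) = - 1008 \left(-62 + 3 \cdot 7\right) = - 1008 \left(-62 + 21\right) = \left(-1008\right) \left(-41\right) = 41328$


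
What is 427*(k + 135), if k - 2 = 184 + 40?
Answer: 154147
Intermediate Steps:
k = 226 (k = 2 + (184 + 40) = 2 + 224 = 226)
427*(k + 135) = 427*(226 + 135) = 427*361 = 154147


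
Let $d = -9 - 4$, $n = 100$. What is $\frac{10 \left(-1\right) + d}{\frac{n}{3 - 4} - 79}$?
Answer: $\frac{23}{179} \approx 0.12849$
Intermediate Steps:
$d = -13$
$\frac{10 \left(-1\right) + d}{\frac{n}{3 - 4} - 79} = \frac{10 \left(-1\right) - 13}{\frac{1}{3 - 4} \cdot 100 - 79} = \frac{-10 - 13}{\frac{1}{-1} \cdot 100 - 79} = \frac{1}{\left(-1\right) 100 - 79} \left(-23\right) = \frac{1}{-100 - 79} \left(-23\right) = \frac{1}{-179} \left(-23\right) = \left(- \frac{1}{179}\right) \left(-23\right) = \frac{23}{179}$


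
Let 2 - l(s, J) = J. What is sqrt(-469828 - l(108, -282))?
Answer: 4*I*sqrt(29382) ≈ 685.65*I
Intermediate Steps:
l(s, J) = 2 - J
sqrt(-469828 - l(108, -282)) = sqrt(-469828 - (2 - 1*(-282))) = sqrt(-469828 - (2 + 282)) = sqrt(-469828 - 1*284) = sqrt(-469828 - 284) = sqrt(-470112) = 4*I*sqrt(29382)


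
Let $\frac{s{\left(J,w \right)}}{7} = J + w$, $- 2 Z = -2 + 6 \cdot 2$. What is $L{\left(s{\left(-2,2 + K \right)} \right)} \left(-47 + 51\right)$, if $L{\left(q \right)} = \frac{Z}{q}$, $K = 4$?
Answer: $- \frac{5}{7} \approx -0.71429$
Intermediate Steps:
$Z = -5$ ($Z = - \frac{-2 + 6 \cdot 2}{2} = - \frac{-2 + 12}{2} = \left(- \frac{1}{2}\right) 10 = -5$)
$s{\left(J,w \right)} = 7 J + 7 w$ ($s{\left(J,w \right)} = 7 \left(J + w\right) = 7 J + 7 w$)
$L{\left(q \right)} = - \frac{5}{q}$
$L{\left(s{\left(-2,2 + K \right)} \right)} \left(-47 + 51\right) = - \frac{5}{7 \left(-2\right) + 7 \left(2 + 4\right)} \left(-47 + 51\right) = - \frac{5}{-14 + 7 \cdot 6} \cdot 4 = - \frac{5}{-14 + 42} \cdot 4 = - \frac{5}{28} \cdot 4 = \left(-5\right) \frac{1}{28} \cdot 4 = \left(- \frac{5}{28}\right) 4 = - \frac{5}{7}$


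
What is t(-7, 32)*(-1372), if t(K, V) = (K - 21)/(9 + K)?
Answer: 19208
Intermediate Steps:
t(K, V) = (-21 + K)/(9 + K)
t(-7, 32)*(-1372) = ((-21 - 7)/(9 - 7))*(-1372) = (-28/2)*(-1372) = ((½)*(-28))*(-1372) = -14*(-1372) = 19208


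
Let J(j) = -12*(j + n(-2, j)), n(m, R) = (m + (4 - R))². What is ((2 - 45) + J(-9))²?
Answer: 1923769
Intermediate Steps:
n(m, R) = (4 + m - R)²
J(j) = -12*j - 12*(2 - j)² (J(j) = -12*(j + (4 - 2 - j)²) = -12*(j + (2 - j)²) = -12*j - 12*(2 - j)²)
((2 - 45) + J(-9))² = ((2 - 45) + (-12*(-9) - 12*(-2 - 9)²))² = (-43 + (108 - 12*(-11)²))² = (-43 + (108 - 12*121))² = (-43 + (108 - 1452))² = (-43 - 1344)² = (-1387)² = 1923769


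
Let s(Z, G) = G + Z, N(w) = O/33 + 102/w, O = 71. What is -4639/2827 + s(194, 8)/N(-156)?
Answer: 1883281/14135 ≈ 133.24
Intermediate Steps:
N(w) = 71/33 + 102/w
-4639/2827 + s(194, 8)/N(-156) = -4639/2827 + (8 + 194)/(71/33 + 102/(-156)) = -4639*1/2827 + 202/(71/33 + 102*(-1/156)) = -4639/2827 + 202/(71/33 - 17/26) = -4639/2827 + 202/(1285/858) = -4639/2827 + 202*(858/1285) = -4639/2827 + 173316/1285 = 1883281/14135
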